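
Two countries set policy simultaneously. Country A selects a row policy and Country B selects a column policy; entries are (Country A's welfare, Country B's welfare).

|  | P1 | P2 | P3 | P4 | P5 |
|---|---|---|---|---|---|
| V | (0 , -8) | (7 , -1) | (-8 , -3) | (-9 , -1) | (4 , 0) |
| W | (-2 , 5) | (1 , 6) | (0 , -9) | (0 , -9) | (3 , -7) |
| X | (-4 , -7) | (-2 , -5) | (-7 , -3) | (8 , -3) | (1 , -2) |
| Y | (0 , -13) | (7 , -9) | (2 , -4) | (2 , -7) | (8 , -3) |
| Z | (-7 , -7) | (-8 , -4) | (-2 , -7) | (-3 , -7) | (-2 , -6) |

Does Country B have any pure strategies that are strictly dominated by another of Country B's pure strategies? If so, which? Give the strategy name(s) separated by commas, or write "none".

P1, P3, P4

P2 strictly dominates P1 — V: -1>-8, W: 6>5, X: -5>-7, Y: -9>-13, Z: -4>-7.
P2 is not dominated — it holds its own against P1 at V (-1>-8); P3 at V (-1>-3); P4 at V (-1=-1); P5 at W (6>-7).
P3 is strictly dominated by P5 (V: 0>-3, W: -7>-9, X: -2>-3, Y: -3>-4, Z: -6>-7).
P4 is strictly dominated by P5 (V: 0>-1, W: -7>-9, X: -2>-3, Y: -3>-7, Z: -6>-7).
P5 is not dominated — it holds its own against P1 at V (0>-8); P2 at V (0>-1); P3 at V (0>-3); P4 at V (0>-1).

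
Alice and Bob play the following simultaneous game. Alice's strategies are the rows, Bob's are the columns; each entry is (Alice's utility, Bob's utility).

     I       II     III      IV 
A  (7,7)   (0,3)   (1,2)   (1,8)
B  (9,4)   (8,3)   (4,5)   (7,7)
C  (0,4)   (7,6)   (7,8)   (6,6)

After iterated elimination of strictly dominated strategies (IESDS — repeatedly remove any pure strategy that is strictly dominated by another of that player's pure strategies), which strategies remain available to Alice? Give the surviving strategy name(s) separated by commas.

B, C

Alice's strategy A is strictly dominated by B (I: 9>7, II: 8>0, III: 4>1, IV: 7>1) and is removed.
For Bob, III strictly dominates I on the remaining rows (B: 5>4, C: 8>4); eliminate I.
For Bob, III strictly dominates II on the remaining rows (B: 5>3, C: 8>6); eliminate II.
Among the remaining strategies, none is strictly dominated by another pure strategy of the same player, so the elimination stops.
Surviving strategies — Alice: {B, C}; Bob: {III, IV}.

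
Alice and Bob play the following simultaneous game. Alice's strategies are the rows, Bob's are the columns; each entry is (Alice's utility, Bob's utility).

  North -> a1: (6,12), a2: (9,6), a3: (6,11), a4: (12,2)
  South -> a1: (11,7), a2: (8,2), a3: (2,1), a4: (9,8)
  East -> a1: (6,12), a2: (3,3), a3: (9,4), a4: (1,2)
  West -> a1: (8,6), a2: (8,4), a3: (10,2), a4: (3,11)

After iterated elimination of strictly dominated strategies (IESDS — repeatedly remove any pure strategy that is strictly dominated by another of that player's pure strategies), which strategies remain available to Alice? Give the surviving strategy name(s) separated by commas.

North, South

Row East is eliminated: West beats it against every remaining column (a1: 8>6, a2: 8>3, a3: 10>9, a4: 3>1).
Bob's strategy a2 is strictly dominated by a1 (North: 12>6, South: 7>2, West: 6>4) and is removed.
Column a3 is eliminated: a1 beats it against every remaining row (North: 12>11, South: 7>1, West: 6>2).
Row West is eliminated: South beats it against every remaining column (a1: 11>8, a4: 9>3).
Among the remaining strategies, none is strictly dominated by another pure strategy of the same player, so the elimination stops.
Surviving strategies — Alice: {North, South}; Bob: {a1, a4}.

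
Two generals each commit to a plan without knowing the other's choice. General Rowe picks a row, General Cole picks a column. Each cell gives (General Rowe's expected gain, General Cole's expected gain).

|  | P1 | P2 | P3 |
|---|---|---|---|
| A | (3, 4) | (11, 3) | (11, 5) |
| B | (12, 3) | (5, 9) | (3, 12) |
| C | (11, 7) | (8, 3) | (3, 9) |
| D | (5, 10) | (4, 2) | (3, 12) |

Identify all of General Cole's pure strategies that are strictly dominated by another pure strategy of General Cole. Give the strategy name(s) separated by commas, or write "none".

P1 is strictly dominated by P3 (A: 5>4, B: 12>3, C: 9>7, D: 12>10).
P2 is strictly dominated by P3 (A: 5>3, B: 12>9, C: 9>3, D: 12>2).
P3 is not dominated — it holds its own against P1 at A (5>4); P2 at A (5>3).

P1, P2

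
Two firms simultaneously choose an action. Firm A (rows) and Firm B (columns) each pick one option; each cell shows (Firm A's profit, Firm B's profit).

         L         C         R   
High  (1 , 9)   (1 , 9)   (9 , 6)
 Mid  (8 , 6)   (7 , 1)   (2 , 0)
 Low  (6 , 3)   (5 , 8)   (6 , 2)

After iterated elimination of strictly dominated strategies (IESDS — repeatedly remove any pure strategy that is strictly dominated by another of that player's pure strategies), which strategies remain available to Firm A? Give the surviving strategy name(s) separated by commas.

Mid

Firm B's strategy R is strictly dominated by L (High: 9>6, Mid: 6>0, Low: 3>2) and is removed.
Row High is eliminated: Mid beats it against every remaining column (L: 8>1, C: 7>1).
For Firm A, Mid strictly dominates Low on the remaining columns (L: 8>6, C: 7>5); eliminate Low.
For Firm B, L strictly dominates C on the remaining rows (Mid: 6>1); eliminate C.
Among the remaining strategies, none is strictly dominated by another pure strategy of the same player, so the elimination stops.
Surviving strategies — Firm A: {Mid}; Firm B: {L}.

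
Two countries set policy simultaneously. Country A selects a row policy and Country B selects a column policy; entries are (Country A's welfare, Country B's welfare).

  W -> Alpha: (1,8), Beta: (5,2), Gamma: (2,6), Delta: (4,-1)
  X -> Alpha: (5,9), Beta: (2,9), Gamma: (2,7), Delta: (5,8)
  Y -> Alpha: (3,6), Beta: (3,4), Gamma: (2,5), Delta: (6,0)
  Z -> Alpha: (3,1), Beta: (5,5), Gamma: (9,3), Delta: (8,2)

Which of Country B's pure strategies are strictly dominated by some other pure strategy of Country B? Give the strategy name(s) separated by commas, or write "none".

Delta

Alpha is not dominated — it holds its own against Beta at W (8>2); Gamma at W (8>6); Delta at W (8>-1).
Beta is not dominated — it holds its own against Alpha at X (9=9); Gamma at X (9>7); Delta at W (2>-1).
Nothing dominates Gamma: Alpha at Z (3>1); Beta at W (6>2); Delta at W (6>-1).
Delta: dominated, since Beta does at least as well everywhere (W: 2>-1, X: 9>8, Y: 4>0, Z: 5>2).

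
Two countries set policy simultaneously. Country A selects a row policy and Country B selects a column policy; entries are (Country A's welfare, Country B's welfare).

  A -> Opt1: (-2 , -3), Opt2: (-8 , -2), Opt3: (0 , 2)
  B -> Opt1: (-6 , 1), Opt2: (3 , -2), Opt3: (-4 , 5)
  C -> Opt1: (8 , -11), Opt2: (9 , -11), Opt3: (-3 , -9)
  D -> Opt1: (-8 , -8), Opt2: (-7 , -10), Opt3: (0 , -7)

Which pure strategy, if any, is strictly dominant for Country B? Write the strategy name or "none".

Opt3

Opt3 vs Opt1: A: 2>-3, B: 5>1, C: -9>-11, D: -7>-8.
Opt3 vs Opt2: A: 2>-2, B: 5>-2, C: -9>-11, D: -7>-10.
Opt3 strictly beats every other strategy against every opponent action, so it is strictly dominant.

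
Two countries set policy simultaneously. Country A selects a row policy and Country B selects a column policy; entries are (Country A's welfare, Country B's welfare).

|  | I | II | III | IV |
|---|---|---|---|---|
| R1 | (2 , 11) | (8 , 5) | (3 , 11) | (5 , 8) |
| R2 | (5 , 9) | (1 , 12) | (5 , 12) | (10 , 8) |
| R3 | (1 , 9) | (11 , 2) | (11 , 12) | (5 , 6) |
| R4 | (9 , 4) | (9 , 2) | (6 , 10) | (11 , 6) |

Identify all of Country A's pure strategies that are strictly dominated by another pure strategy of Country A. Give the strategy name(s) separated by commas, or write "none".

R1, R2

R1: dominated, since R4 does at least as well everywhere (I: 9>2, II: 9>8, III: 6>3, IV: 11>5).
R2 is strictly dominated by R4 (I: 9>5, II: 9>1, III: 6>5, IV: 11>10).
R3 is not dominated — it holds its own against R1 at II (11>8); R2 at II (11>1); R4 at II (11>9).
R4 is not dominated — it holds its own against R1 at I (9>2); R2 at I (9>5); R3 at I (9>1).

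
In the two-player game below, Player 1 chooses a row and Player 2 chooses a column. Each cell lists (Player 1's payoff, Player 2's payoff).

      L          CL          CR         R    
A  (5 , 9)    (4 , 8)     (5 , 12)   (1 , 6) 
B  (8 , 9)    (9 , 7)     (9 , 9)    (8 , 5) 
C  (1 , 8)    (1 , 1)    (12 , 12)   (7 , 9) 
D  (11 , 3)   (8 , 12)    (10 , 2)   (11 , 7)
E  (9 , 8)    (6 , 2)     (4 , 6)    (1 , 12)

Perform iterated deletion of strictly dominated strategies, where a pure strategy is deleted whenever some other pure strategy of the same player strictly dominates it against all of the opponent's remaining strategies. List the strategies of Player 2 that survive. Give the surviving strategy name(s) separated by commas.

L, CL, CR, R

Row A is eliminated: B beats it against every remaining column (L: 8>5, CL: 9>4, CR: 9>5, R: 8>1).
For Player 1, D strictly dominates E on the remaining columns (L: 11>9, CL: 8>6, CR: 10>4, R: 11>1); eliminate E.
Among the remaining strategies, none is strictly dominated by another pure strategy of the same player, so the elimination stops.
Surviving strategies — Player 1: {B, C, D}; Player 2: {L, CL, CR, R}.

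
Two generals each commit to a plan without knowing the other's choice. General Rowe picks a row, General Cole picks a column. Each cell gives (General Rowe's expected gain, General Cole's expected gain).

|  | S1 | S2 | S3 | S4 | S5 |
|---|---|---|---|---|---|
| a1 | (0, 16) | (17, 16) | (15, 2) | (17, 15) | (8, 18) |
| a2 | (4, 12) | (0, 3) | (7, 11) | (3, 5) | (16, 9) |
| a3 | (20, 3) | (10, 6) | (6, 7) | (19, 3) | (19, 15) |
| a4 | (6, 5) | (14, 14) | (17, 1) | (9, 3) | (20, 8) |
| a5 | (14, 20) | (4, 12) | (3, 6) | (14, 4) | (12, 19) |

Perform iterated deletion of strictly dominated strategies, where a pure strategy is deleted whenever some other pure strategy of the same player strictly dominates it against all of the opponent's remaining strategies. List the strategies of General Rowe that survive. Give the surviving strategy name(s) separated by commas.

a1, a4

For General Rowe, a4 strictly dominates a2 on the remaining columns (S1: 6>4, S2: 14>0, S3: 17>7, S4: 9>3, S5: 20>16); eliminate a2.
For General Rowe, a3 strictly dominates a5 on the remaining columns (S1: 20>14, S2: 10>4, S3: 6>3, S4: 19>14, S5: 19>12); eliminate a5.
Column S1 is eliminated: S5 beats it against every remaining row (a1: 18>16, a3: 15>3, a4: 8>5).
For General Cole, S5 strictly dominates S3 on the remaining rows (a1: 18>2, a3: 15>7, a4: 8>1); eliminate S3.
For General Cole, S2 strictly dominates S4 on the remaining rows (a1: 16>15, a3: 6>3, a4: 14>3); eliminate S4.
General Rowe's strategy a3 is strictly dominated by a4 (S2: 14>10, S5: 20>19) and is removed.
Among the remaining strategies, none is strictly dominated by another pure strategy of the same player, so the elimination stops.
Surviving strategies — General Rowe: {a1, a4}; General Cole: {S2, S5}.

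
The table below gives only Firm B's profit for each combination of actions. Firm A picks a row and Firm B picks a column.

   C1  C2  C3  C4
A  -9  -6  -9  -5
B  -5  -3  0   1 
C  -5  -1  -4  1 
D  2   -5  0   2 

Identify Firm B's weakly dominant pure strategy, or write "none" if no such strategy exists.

C4

C4 vs C1: A: -5>-9, B: 1>-5, C: 1>-5, D: 2=2.
C4 vs C2: A: -5>-6, B: 1>-3, C: 1>-1, D: 2>-5.
C4 vs C3: A: -5>-9, B: 1>0, C: 1>-4, D: 2>0.
C4 is at least as good as every other strategy against every opponent action, so it is weakly dominant.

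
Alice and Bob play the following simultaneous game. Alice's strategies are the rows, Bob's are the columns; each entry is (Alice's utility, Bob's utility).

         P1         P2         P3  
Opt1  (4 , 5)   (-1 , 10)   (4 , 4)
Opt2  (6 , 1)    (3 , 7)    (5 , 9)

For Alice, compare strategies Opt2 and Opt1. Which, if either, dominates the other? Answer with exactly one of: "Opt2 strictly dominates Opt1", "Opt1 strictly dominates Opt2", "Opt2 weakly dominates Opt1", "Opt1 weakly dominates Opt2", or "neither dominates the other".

Compare Opt2 to Opt1 across each opponent action: P1: 6>4, P2: 3>-1, P3: 5>4.
Opt2 gives a strictly higher payoff against each opponent action, so Opt2 strictly dominates Opt1.

Opt2 strictly dominates Opt1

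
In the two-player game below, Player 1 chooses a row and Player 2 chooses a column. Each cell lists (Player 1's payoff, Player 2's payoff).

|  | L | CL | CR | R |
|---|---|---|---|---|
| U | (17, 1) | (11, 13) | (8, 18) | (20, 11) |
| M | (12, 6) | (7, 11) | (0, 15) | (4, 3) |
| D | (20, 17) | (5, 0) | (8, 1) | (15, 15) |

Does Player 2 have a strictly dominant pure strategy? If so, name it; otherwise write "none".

none

L fails to dominate CL at U (1<13).
CL fails to dominate L at D (0<17).
CR fails to dominate L at D (1<17).
R fails to dominate L at M (3<6).
No single strategy dominates all the others.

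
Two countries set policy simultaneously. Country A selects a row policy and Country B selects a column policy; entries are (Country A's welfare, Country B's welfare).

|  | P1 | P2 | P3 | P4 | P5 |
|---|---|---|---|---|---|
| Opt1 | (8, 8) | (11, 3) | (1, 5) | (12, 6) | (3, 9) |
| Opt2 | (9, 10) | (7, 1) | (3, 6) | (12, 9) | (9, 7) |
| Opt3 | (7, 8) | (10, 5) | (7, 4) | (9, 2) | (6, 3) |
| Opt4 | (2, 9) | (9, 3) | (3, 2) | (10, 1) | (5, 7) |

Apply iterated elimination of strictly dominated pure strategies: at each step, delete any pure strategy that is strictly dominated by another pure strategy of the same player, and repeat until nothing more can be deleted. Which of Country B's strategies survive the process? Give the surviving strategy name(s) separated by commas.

P1

For Country B, P1 strictly dominates P2 on the remaining rows (Opt1: 8>3, Opt2: 10>1, Opt3: 8>5, Opt4: 9>3); eliminate P2.
Country B's strategy P3 is strictly dominated by P1 (Opt1: 8>5, Opt2: 10>6, Opt3: 8>4, Opt4: 9>2) and is removed.
For Country A, Opt2 strictly dominates Opt3 on the remaining columns (P1: 9>7, P4: 12>9, P5: 9>6); eliminate Opt3.
For Country A, Opt2 strictly dominates Opt4 on the remaining columns (P1: 9>2, P4: 12>10, P5: 9>5); eliminate Opt4.
Column P4 is eliminated: P1 beats it against every remaining row (Opt1: 8>6, Opt2: 10>9).
Row Opt1 is eliminated: Opt2 beats it against every remaining column (P1: 9>8, P5: 9>3).
For Country B, P1 strictly dominates P5 on the remaining rows (Opt2: 10>7); eliminate P5.
Among the remaining strategies, none is strictly dominated by another pure strategy of the same player, so the elimination stops.
Surviving strategies — Country A: {Opt2}; Country B: {P1}.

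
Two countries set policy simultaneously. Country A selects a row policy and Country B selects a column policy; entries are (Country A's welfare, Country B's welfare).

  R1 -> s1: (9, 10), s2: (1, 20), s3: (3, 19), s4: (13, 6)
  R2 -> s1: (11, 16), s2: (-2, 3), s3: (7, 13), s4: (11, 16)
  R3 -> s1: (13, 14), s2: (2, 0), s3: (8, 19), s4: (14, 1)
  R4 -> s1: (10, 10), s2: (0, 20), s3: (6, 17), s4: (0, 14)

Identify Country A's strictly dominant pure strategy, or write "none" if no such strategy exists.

R3 vs R1: s1: 13>9, s2: 2>1, s3: 8>3, s4: 14>13.
R3 vs R2: s1: 13>11, s2: 2>-2, s3: 8>7, s4: 14>11.
R3 vs R4: s1: 13>10, s2: 2>0, s3: 8>6, s4: 14>0.
R3 strictly beats every other strategy against every opponent action, so it is strictly dominant.

R3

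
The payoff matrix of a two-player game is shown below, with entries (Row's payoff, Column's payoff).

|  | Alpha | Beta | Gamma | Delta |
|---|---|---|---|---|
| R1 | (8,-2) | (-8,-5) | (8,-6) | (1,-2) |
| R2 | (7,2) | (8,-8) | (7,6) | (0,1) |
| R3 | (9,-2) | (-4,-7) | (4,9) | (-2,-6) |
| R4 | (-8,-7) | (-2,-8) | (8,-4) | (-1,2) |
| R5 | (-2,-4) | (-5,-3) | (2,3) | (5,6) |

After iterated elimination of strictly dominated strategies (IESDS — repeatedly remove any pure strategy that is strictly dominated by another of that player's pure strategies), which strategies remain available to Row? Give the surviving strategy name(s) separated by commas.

For Column, Delta strictly dominates Beta on the remaining rows (R1: -2>-5, R2: 1>-8, R3: -6>-7, R4: 2>-8, R5: 6>-3); eliminate Beta.
For Row, R1 strictly dominates R2 on the remaining columns (Alpha: 8>7, Gamma: 8>7, Delta: 1>0); eliminate R2.
Among the remaining strategies, none is strictly dominated by another pure strategy of the same player, so the elimination stops.
Surviving strategies — Row: {R1, R3, R4, R5}; Column: {Alpha, Gamma, Delta}.

R1, R3, R4, R5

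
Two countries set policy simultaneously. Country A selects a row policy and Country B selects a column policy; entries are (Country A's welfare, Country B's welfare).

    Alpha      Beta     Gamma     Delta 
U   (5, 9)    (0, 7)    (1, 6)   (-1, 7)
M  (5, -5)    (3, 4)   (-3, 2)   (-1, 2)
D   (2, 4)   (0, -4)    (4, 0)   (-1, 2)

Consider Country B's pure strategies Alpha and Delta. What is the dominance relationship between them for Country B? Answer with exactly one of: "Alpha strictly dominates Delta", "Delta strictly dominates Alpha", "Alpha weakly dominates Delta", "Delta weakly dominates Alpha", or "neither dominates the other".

Alpha's payoffs vs Delta's, by Country A's action — U: 9>7, M: -5<2, D: 4>2.
Alpha does better at U, D but worse at M; neither strategy dominates the other.

neither dominates the other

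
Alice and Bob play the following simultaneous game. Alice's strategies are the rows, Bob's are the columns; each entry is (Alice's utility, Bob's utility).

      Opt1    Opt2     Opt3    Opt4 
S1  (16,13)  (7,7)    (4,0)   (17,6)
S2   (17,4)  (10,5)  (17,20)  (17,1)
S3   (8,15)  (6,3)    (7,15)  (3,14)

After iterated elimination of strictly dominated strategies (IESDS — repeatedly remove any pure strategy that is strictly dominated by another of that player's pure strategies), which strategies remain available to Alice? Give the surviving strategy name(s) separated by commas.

S2

Row S3 is eliminated: S2 beats it against every remaining column (Opt1: 17>8, Opt2: 10>6, Opt3: 17>7, Opt4: 17>3).
Column Opt4 is eliminated: Opt1 beats it against every remaining row (S1: 13>6, S2: 4>1).
For Alice, S2 strictly dominates S1 on the remaining columns (Opt1: 17>16, Opt2: 10>7, Opt3: 17>4); eliminate S1.
For Bob, Opt2 strictly dominates Opt1 on the remaining rows (S2: 5>4); eliminate Opt1.
Column Opt2 is eliminated: Opt3 beats it against every remaining row (S2: 20>5).
Among the remaining strategies, none is strictly dominated by another pure strategy of the same player, so the elimination stops.
Surviving strategies — Alice: {S2}; Bob: {Opt3}.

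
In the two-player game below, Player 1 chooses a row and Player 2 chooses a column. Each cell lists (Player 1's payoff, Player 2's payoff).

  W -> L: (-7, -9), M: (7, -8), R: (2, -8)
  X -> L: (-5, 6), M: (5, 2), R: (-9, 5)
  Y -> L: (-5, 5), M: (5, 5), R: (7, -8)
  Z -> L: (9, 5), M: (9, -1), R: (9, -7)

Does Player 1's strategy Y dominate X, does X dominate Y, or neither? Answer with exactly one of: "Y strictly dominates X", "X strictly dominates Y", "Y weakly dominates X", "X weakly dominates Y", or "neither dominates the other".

Compare Y to X across each opponent action: L: -5=-5, M: 5=5, R: 7>-9.
Y is at least as good everywhere and strictly better somewhere (tied only at L, M), so Y weakly but not strictly dominates X.

Y weakly dominates X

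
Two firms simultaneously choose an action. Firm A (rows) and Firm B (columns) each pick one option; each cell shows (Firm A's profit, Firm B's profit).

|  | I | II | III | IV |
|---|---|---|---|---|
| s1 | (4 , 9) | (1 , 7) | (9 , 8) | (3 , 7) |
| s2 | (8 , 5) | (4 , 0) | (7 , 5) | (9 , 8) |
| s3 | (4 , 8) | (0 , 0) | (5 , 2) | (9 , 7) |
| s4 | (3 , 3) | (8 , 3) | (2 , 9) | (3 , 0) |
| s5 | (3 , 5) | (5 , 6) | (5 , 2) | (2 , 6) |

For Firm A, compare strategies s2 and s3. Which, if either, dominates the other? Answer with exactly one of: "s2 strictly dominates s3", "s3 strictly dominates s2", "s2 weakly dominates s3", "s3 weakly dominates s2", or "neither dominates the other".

Compare s2 to s3 across every action of Firm B: I: 8>4, II: 4>0, III: 7>5, IV: 9=9.
s2 is at least as good everywhere and strictly better somewhere (tied only at IV), so s2 weakly but not strictly dominates s3.

s2 weakly dominates s3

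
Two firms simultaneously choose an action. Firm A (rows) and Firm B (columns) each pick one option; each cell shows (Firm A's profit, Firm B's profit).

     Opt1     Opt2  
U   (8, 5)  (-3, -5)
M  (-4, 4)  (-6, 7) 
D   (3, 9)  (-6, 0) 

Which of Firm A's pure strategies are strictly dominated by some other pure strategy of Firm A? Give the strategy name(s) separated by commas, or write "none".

U: no other strategy beats it everywhere (M at Opt1 (8>-4); D at Opt1 (8>3)).
M is strictly dominated by U (Opt1: 8>-4, Opt2: -3>-6).
U strictly dominates D — Opt1: 8>3, Opt2: -3>-6.

M, D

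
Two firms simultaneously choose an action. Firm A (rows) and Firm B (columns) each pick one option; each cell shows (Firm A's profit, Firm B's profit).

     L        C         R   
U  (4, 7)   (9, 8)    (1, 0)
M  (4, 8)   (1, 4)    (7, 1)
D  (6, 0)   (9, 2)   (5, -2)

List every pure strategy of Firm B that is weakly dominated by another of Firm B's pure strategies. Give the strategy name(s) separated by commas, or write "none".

L is not dominated — it holds its own against C at M (8>4); R at U (7>0).
C: no other strategy beats it everywhere (L at U (8>7); R at U (8>0)).
R is weakly dominated by L (U: 7>0, M: 8>1, D: 0>-2).

R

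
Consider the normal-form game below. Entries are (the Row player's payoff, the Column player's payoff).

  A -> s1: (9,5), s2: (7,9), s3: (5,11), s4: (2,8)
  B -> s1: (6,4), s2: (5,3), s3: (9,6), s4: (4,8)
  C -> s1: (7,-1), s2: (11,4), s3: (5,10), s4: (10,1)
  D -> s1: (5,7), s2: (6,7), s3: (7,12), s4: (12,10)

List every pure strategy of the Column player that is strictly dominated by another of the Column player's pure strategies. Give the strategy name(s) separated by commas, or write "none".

s1, s2

s1: dominated, since s3 does at least as well everywhere (A: 11>5, B: 6>4, C: 10>-1, D: 12>7).
s3 strictly dominates s2 — A: 11>9, B: 6>3, C: 10>4, D: 12>7.
s3 is not dominated — it holds its own against s1 at A (11>5); s2 at A (11>9); s4 at A (11>8).
Nothing dominates s4: s1 at A (8>5); s2 at B (8>3); s3 at B (8>6).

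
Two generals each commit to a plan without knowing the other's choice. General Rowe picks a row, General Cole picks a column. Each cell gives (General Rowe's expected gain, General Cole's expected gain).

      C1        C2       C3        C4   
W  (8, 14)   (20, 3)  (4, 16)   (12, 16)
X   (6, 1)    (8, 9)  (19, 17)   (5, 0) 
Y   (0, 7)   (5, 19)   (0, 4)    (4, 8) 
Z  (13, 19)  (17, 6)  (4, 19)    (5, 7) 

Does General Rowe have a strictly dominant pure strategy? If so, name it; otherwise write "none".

none

W fails to dominate X at C3 (4<19).
X fails to dominate W at C1 (6<8).
Y fails to dominate W at C1 (0<8).
Z fails to dominate W at C2 (17<20).
No single strategy dominates all the others.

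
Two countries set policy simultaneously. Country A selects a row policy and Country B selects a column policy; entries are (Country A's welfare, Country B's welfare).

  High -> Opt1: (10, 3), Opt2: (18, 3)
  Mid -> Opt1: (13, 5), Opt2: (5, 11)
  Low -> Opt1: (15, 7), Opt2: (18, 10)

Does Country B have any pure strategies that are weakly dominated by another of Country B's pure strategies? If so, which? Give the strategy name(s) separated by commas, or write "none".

Opt1 is weakly dominated by Opt2 (High: 3=3, Mid: 11>5, Low: 10>7).
Opt2 is not dominated — it holds its own against Opt1 at Mid (11>5).

Opt1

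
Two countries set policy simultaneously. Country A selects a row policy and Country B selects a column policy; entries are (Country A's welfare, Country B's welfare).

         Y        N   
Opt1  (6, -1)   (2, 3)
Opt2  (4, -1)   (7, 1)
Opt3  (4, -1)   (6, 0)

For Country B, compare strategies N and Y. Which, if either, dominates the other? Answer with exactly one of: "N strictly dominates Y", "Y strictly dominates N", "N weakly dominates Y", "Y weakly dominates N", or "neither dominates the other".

Compare N to Y across each choice by Country A: Opt1: 3>-1, Opt2: 1>-1, Opt3: 0>-1.
N gives a strictly higher payoff against each choice by Country A, so N strictly dominates Y.

N strictly dominates Y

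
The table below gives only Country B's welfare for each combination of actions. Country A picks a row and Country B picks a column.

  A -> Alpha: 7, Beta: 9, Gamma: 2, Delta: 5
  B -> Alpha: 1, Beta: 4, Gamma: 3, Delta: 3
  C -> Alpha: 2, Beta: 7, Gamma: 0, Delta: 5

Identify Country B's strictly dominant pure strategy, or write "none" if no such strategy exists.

Beta vs Alpha: A: 9>7, B: 4>1, C: 7>2.
Beta vs Gamma: A: 9>2, B: 4>3, C: 7>0.
Beta vs Delta: A: 9>5, B: 4>3, C: 7>5.
Beta strictly beats every other strategy against every opponent action, so it is strictly dominant.

Beta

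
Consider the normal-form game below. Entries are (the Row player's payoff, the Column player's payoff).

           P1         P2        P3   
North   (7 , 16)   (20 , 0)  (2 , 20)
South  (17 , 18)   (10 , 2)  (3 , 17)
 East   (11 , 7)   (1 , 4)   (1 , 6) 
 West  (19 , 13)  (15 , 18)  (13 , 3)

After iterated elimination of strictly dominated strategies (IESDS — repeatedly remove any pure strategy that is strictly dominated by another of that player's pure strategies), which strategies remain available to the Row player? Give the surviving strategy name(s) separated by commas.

North, West

The Row player's strategy South is strictly dominated by West (P1: 19>17, P2: 15>10, P3: 13>3) and is removed.
The Row player's strategy East is strictly dominated by West (P1: 19>11, P2: 15>1, P3: 13>1) and is removed.
Among the remaining strategies, none is strictly dominated by another pure strategy of the same player, so the elimination stops.
Surviving strategies — the Row player: {North, West}; the Column player: {P1, P2, P3}.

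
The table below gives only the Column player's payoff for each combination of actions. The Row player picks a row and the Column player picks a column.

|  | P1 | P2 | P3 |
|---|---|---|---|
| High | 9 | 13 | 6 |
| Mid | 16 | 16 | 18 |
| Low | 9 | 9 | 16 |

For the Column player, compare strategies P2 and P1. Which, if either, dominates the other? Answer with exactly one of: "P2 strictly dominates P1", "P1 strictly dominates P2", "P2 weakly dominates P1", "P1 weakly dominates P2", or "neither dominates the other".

P2 weakly dominates P1

Compare P2 to P1 across each opponent action: High: 13>9, Mid: 16=16, Low: 9=9.
P2 is at least as good everywhere and strictly better somewhere (tied only at Mid, Low), so P2 weakly but not strictly dominates P1.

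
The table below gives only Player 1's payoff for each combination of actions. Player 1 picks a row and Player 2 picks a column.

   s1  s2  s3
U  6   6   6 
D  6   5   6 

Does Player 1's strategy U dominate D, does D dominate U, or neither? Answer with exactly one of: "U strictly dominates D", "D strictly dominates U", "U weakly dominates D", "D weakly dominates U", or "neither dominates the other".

U weakly dominates D

Compare U to D across each choice by Player 2: s1: 6=6, s2: 6>5, s3: 6=6.
U is at least as good everywhere and strictly better somewhere (tied only at s1, s3), so U weakly but not strictly dominates D.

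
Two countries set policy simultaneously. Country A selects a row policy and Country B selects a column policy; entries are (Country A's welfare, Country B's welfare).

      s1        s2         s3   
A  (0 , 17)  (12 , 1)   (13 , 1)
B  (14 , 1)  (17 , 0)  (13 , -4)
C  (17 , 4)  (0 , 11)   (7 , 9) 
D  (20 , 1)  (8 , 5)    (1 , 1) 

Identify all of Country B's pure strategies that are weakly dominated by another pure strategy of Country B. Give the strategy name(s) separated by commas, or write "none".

s3

s1: no other strategy beats it everywhere (s2 at A (17>1); s3 at A (17>1)).
Nothing dominates s2: s1 at C (11>4); s3 at B (0>-4).
s3: dominated, since s2 does at least as well everywhere (A: 1=1, B: 0>-4, C: 11>9, D: 5>1).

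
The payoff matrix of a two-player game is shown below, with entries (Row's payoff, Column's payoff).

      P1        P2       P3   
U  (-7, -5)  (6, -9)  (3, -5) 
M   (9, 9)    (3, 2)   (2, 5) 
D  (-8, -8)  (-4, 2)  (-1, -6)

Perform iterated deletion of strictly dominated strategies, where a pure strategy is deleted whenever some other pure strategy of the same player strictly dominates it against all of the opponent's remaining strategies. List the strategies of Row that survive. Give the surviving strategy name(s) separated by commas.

Row's strategy D is strictly dominated by U (P1: -7>-8, P2: 6>-4, P3: 3>-1) and is removed.
Column's strategy P2 is strictly dominated by P1 (U: -5>-9, M: 9>2) and is removed.
Among the remaining strategies, none is strictly dominated by another pure strategy of the same player, so the elimination stops.
Surviving strategies — Row: {U, M}; Column: {P1, P3}.

U, M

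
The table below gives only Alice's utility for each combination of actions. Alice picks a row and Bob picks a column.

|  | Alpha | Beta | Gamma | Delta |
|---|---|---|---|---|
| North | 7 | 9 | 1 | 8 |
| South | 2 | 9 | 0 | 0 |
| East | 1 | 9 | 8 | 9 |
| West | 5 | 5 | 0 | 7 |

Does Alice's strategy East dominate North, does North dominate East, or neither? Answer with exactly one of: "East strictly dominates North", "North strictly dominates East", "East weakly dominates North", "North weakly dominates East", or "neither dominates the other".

East's payoffs vs North's, by Bob's action — Alpha: 1<7, Beta: 9=9, Gamma: 8>1, Delta: 9>8.
East does better at Gamma, Delta but worse at Alpha; neither strategy dominates the other.

neither dominates the other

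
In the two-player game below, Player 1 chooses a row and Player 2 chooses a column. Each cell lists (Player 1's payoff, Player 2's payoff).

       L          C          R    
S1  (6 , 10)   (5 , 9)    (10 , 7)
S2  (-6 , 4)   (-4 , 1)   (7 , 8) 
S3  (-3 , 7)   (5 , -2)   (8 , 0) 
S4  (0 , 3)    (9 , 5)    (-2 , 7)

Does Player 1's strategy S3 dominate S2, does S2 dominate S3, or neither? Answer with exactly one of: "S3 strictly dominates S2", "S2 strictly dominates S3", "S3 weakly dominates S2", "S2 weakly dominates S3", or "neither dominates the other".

Compare S3 to S2 across each choice by Player 2: L: -3>-6, C: 5>-4, R: 8>7.
Every comparison favours S3, so S3 strictly dominates S2.

S3 strictly dominates S2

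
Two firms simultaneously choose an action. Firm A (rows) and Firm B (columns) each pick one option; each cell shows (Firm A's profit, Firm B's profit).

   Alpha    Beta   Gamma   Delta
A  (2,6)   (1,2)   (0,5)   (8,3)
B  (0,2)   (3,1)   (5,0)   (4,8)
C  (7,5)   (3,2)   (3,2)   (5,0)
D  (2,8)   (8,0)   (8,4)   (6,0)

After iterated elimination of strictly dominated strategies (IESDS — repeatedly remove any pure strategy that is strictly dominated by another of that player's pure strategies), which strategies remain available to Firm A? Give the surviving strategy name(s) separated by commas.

Row B is eliminated: D beats it against every remaining column (Alpha: 2>0, Beta: 8>3, Gamma: 8>5, Delta: 6>4).
Column Beta is eliminated: Alpha beats it against every remaining row (A: 6>2, C: 5>2, D: 8>0).
Column Gamma is eliminated: Alpha beats it against every remaining row (A: 6>5, C: 5>2, D: 8>4).
For Firm B, Alpha strictly dominates Delta on the remaining rows (A: 6>3, C: 5>0, D: 8>0); eliminate Delta.
Firm A's strategy A is strictly dominated by C (Alpha: 7>2) and is removed.
Firm A's strategy D is strictly dominated by C (Alpha: 7>2) and is removed.
Among the remaining strategies, none is strictly dominated by another pure strategy of the same player, so the elimination stops.
Surviving strategies — Firm A: {C}; Firm B: {Alpha}.

C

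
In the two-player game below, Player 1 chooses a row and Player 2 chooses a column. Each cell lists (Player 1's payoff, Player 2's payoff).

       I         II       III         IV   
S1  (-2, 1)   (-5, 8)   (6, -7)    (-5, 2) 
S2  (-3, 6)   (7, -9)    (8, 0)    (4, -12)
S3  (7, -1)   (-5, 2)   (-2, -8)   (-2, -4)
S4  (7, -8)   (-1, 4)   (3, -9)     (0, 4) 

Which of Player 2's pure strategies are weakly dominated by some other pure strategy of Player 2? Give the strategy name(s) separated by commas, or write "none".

III, IV

I: no other strategy beats it everywhere (II at S2 (6>-9); III at S1 (1>-7); IV at S2 (6>-12)).
Nothing dominates II: I at S1 (8>1); III at S1 (8>-7); IV at S1 (8>2).
I weakly dominates III — S1: 1>-7, S2: 6>0, S3: -1>-8, S4: -8>-9.
II weakly dominates IV — S1: 8>2, S2: -9>-12, S3: 2>-4, S4: 4=4.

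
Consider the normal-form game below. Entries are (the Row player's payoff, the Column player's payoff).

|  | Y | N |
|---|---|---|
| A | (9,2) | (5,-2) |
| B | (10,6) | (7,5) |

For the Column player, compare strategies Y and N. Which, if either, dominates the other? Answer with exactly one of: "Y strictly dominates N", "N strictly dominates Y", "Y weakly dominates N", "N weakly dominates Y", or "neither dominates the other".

Compare Y to N across each choice by the Row player: A: 2>-2, B: 6>5.
Every comparison favours Y, so Y strictly dominates N.

Y strictly dominates N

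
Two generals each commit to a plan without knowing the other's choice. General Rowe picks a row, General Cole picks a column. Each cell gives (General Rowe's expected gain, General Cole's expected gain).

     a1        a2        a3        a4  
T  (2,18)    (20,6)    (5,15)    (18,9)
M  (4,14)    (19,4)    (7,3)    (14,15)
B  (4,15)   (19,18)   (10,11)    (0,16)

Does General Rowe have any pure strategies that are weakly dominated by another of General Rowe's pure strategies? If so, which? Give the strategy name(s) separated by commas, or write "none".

T: no other strategy beats it everywhere (M at a2 (20>19); B at a2 (20>19)).
M is not dominated — it holds its own against T at a1 (4>2); B at a4 (14>0).
B: no other strategy beats it everywhere (T at a1 (4>2); M at a3 (10>7)).

none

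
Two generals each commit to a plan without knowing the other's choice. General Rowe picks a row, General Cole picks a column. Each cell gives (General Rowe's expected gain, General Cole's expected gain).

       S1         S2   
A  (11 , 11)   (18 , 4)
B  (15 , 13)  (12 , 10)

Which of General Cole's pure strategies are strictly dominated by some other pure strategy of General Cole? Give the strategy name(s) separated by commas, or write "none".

S2

S1: no other strategy beats it everywhere (S2 at A (11>4)).
S1 strictly dominates S2 — A: 11>4, B: 13>10.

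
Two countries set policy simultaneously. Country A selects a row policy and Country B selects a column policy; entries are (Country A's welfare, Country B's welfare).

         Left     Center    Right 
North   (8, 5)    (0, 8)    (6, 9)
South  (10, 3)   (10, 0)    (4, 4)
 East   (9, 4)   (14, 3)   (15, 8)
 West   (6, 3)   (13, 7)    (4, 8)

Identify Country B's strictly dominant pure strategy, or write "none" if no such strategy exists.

Right vs Left: North: 9>5, South: 4>3, East: 8>4, West: 8>3.
Right vs Center: North: 9>8, South: 4>0, East: 8>3, West: 8>7.
Right strictly beats every other strategy against every opponent action, so it is strictly dominant.

Right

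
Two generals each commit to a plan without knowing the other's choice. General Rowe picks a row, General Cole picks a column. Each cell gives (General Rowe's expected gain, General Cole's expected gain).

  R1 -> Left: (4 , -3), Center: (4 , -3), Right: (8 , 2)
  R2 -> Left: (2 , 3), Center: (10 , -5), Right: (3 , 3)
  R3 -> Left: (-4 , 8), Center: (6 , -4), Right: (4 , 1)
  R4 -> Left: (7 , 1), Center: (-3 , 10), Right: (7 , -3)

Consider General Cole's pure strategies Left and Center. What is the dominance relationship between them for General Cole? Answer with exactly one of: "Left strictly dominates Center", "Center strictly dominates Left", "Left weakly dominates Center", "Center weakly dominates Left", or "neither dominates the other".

neither dominates the other

Compare Left to Center across each choice by General Rowe: R1: -3=-3, R2: 3>-5, R3: 8>-4, R4: 1<10.
Left does better at R2, R3 but worse at R4; neither strategy dominates the other.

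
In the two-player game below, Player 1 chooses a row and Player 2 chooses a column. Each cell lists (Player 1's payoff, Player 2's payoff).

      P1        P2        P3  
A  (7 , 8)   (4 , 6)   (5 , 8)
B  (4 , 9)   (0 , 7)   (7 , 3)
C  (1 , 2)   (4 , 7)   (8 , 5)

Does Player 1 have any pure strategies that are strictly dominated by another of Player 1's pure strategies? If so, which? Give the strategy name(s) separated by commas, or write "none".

none

Nothing dominates A: B at P1 (7>4); C at P1 (7>1).
Nothing dominates B: A at P3 (7>5); C at P1 (4>1).
C: no other strategy beats it everywhere (A at P2 (4=4); B at P2 (4>0)).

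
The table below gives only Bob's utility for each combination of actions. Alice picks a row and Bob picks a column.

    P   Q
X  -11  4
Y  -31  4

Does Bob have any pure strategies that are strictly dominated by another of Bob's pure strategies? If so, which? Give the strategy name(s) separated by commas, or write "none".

P

P is strictly dominated by Q (X: 4>-11, Y: 4>-31).
Q is not dominated — it holds its own against P at X (4>-11).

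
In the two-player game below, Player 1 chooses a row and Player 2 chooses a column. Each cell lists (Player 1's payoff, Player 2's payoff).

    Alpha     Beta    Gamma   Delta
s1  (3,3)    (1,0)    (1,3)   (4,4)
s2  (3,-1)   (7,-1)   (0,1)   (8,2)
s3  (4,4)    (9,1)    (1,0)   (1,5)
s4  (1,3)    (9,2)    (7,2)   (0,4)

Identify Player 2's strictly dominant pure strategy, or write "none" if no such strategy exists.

Delta vs Alpha: s1: 4>3, s2: 2>-1, s3: 5>4, s4: 4>3.
Delta vs Beta: s1: 4>0, s2: 2>-1, s3: 5>1, s4: 4>2.
Delta vs Gamma: s1: 4>3, s2: 2>1, s3: 5>0, s4: 4>2.
Delta strictly beats every other strategy against every opponent action, so it is strictly dominant.

Delta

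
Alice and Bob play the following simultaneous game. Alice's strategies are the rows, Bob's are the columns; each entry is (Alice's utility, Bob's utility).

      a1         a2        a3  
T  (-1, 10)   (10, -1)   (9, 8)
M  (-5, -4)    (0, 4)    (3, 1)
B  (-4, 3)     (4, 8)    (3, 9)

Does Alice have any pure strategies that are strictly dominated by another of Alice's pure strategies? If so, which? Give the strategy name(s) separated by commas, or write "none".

Nothing dominates T: M at a1 (-1>-5); B at a1 (-1>-4).
M is strictly dominated by T (a1: -1>-5, a2: 10>0, a3: 9>3).
T strictly dominates B — a1: -1>-4, a2: 10>4, a3: 9>3.

M, B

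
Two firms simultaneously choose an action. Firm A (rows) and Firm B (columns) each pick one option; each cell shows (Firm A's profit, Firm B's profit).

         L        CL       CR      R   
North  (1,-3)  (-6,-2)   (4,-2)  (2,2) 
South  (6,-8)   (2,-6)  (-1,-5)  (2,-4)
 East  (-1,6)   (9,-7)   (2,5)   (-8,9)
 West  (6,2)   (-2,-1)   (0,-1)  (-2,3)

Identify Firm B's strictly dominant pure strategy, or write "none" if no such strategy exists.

R vs L: North: 2>-3, South: -4>-8, East: 9>6, West: 3>2.
R vs CL: North: 2>-2, South: -4>-6, East: 9>-7, West: 3>-1.
R vs CR: North: 2>-2, South: -4>-5, East: 9>5, West: 3>-1.
R strictly beats every other strategy against every opponent action, so it is strictly dominant.

R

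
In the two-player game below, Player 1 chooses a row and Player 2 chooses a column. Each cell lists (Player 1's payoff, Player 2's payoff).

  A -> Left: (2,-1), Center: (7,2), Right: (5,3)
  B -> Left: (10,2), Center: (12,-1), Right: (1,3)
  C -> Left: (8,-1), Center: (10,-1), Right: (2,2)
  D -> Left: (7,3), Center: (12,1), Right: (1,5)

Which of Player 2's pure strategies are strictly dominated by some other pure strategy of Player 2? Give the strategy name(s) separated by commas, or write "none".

Left: dominated, since Right does at least as well everywhere (A: 3>-1, B: 3>2, C: 2>-1, D: 5>3).
Center is strictly dominated by Right (A: 3>2, B: 3>-1, C: 2>-1, D: 5>1).
Right: no other strategy beats it everywhere (Left at A (3>-1); Center at A (3>2)).

Left, Center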